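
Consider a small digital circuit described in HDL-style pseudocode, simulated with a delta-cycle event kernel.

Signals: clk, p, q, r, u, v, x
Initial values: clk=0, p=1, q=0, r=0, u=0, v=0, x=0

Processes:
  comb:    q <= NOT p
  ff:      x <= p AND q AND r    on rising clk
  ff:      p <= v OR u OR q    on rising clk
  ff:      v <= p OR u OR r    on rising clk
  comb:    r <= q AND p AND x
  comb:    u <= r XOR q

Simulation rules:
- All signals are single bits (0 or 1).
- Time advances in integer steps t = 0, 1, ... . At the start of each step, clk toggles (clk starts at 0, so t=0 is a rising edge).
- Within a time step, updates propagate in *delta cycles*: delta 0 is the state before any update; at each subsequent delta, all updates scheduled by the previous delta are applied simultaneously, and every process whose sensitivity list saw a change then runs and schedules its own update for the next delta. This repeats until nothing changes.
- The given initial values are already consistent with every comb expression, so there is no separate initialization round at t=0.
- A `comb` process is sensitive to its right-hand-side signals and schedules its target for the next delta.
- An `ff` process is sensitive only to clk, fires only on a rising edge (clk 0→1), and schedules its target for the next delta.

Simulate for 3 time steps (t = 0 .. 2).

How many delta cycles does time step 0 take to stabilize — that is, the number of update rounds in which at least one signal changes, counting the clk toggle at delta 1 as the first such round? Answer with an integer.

4

[bits: q,clk,v,p,x,u,r]
t=0: Δ0=0001000 Δ1=0101000 Δ2=0110000 Δ3=1110000 Δ4=1110010 | 4Δ
t=1: Δ0=1110010 Δ1=1010010 | 1Δ
t=2: Δ0=1010010 Δ1=1110010 Δ2=1111010 Δ3=0111010 Δ4=0111000 | 4Δ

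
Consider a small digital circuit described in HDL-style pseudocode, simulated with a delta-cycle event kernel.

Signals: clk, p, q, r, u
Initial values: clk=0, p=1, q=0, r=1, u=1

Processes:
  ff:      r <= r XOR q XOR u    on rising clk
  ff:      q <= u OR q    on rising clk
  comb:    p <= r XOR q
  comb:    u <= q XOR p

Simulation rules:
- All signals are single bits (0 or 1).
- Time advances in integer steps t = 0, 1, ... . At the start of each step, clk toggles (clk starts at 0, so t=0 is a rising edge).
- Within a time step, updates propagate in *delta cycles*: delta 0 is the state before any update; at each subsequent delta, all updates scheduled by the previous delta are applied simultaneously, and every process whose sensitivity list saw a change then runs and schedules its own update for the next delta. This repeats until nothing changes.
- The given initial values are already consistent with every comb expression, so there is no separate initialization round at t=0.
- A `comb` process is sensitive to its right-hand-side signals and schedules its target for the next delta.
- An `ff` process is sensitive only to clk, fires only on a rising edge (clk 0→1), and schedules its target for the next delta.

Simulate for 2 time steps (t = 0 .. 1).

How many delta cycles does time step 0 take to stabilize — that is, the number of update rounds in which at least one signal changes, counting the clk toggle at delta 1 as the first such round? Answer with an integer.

3

t=0 Δ0: r=1 u=1 p=1 clk=0 q=0
  Δ1: clk:0→1
  Δ2: r:1→0, q:0→1
  Δ3: u:1→0
  (3Δ to stable)
t=1 Δ0: r=0 u=0 p=1 clk=1 q=1
  Δ1: clk:1→0
  (1Δ to stable)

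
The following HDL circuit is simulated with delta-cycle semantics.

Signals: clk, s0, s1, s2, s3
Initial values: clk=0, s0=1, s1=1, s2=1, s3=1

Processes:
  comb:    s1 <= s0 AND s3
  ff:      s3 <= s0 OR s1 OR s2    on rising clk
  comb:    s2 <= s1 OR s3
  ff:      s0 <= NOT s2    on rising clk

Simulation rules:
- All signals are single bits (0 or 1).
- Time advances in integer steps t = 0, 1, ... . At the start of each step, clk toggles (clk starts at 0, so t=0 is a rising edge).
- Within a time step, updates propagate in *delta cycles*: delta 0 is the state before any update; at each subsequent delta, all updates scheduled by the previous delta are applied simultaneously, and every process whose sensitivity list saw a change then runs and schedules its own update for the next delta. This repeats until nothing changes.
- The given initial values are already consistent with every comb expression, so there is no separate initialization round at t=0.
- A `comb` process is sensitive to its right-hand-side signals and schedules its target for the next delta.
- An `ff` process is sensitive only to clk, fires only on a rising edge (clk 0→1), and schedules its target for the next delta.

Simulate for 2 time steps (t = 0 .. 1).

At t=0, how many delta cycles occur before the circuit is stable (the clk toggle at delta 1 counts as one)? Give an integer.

[bits: s3,s0,clk,s2,s1]
t=0: Δ0=11011 Δ1=11111 Δ2=10111 Δ3=10110 | 3Δ
t=1: Δ0=10110 Δ1=10010 | 1Δ

3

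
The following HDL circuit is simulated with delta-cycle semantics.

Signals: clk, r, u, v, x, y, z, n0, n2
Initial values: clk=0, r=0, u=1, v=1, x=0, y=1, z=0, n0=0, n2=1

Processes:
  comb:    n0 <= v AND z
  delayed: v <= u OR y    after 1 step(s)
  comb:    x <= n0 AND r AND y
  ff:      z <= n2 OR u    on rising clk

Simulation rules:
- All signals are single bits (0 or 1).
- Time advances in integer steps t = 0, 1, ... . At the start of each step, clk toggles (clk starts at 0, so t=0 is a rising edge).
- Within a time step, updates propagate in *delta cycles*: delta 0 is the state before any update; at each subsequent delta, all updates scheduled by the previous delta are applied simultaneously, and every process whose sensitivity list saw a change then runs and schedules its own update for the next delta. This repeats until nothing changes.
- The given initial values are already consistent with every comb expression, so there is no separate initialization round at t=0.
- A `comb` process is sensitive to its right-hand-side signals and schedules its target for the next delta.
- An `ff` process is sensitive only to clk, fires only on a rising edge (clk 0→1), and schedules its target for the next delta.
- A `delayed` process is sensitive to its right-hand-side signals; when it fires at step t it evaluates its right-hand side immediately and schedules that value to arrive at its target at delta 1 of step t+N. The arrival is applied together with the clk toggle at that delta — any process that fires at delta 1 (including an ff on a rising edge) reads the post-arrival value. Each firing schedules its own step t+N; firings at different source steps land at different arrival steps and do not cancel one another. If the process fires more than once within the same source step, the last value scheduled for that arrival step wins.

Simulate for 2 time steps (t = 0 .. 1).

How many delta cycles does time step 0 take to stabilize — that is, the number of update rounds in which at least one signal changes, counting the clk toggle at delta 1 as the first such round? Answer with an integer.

3

t=0 Δ0: n0=0 u=1 z=0 r=0 y=1 n2=1 v=1 clk=0 x=0
  Δ1: clk:0→1
  Δ2: z:0→1
  Δ3: n0:0→1
  (3Δ to stable)
t=1 Δ0: n0=1 u=1 z=1 r=0 y=1 n2=1 v=1 clk=1 x=0
  Δ1: clk:1→0
  (1Δ to stable)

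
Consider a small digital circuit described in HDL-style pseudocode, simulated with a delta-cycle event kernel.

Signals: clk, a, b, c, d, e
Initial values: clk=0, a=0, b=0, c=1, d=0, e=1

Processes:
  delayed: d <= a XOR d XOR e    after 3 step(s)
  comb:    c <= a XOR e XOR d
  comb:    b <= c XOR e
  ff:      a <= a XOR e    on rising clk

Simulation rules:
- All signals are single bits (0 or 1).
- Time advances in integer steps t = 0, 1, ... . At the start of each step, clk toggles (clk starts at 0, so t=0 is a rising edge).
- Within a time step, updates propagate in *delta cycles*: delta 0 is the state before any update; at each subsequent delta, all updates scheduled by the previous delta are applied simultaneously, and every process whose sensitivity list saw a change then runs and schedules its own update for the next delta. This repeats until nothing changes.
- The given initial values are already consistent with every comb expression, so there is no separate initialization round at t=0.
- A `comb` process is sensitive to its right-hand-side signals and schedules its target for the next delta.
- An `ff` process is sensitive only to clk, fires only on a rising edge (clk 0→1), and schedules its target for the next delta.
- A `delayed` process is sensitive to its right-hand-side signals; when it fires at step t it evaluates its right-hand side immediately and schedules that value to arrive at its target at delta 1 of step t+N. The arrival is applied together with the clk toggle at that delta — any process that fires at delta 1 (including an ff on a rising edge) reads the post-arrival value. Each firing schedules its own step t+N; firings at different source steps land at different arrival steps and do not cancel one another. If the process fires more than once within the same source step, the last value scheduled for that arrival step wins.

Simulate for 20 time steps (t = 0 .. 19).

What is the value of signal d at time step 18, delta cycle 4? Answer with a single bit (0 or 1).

1

[bits: clk,d,b,c,e,a]
t=0: Δ0=000110 Δ1=100110 Δ2=100111 Δ3=100011 Δ4=101011 | 4Δ
t=1: Δ0=101011 Δ1=001011 | 1Δ
t=2: Δ0=001011 Δ1=101011 Δ2=101010 Δ3=101110 Δ4=100110 | 4Δ
t=3: Δ0=100110 Δ1=000110 | 1Δ
t=4: Δ0=000110 Δ1=100110 Δ2=100111 Δ3=100011 Δ4=101011 | 4Δ
t=5: Δ0=101011 Δ1=011011 Δ2=011111 Δ3=010111 | 3Δ
t=6: Δ0=010111 Δ1=110111 Δ2=110110 Δ3=110010 Δ4=111010 | 4Δ
t=7: Δ0=111010 Δ1=001010 Δ2=001110 Δ3=000110 | 3Δ
t=8: Δ0=000110 Δ1=110110 Δ2=110011 Δ3=111111 Δ4=110111 | 4Δ
t=9: Δ0=110111 Δ1=000111 Δ2=000011 Δ3=001011 | 3Δ
t=10: Δ0=001011 Δ1=111011 Δ2=111110 Δ3=110010 Δ4=111010 | 4Δ
t=11: Δ0=111010 Δ1=011010 | 1Δ
t=12: Δ0=011010 Δ1=101010 Δ2=101111 Δ3=100011 Δ4=101011 | 4Δ
t=13: Δ0=101011 Δ1=001011 | 1Δ
t=14: Δ0=001011 Δ1=101011 Δ2=101010 Δ3=101110 Δ4=100110 | 4Δ
t=15: Δ0=100110 Δ1=000110 | 1Δ
t=16: Δ0=000110 Δ1=100110 Δ2=100111 Δ3=100011 Δ4=101011 | 4Δ
t=17: Δ0=101011 Δ1=011011 Δ2=011111 Δ3=010111 | 3Δ
t=18: Δ0=010111 Δ1=110111 Δ2=110110 Δ3=110010 Δ4=111010 | 4Δ
t=19: Δ0=111010 Δ1=001010 Δ2=001110 Δ3=000110 | 3Δ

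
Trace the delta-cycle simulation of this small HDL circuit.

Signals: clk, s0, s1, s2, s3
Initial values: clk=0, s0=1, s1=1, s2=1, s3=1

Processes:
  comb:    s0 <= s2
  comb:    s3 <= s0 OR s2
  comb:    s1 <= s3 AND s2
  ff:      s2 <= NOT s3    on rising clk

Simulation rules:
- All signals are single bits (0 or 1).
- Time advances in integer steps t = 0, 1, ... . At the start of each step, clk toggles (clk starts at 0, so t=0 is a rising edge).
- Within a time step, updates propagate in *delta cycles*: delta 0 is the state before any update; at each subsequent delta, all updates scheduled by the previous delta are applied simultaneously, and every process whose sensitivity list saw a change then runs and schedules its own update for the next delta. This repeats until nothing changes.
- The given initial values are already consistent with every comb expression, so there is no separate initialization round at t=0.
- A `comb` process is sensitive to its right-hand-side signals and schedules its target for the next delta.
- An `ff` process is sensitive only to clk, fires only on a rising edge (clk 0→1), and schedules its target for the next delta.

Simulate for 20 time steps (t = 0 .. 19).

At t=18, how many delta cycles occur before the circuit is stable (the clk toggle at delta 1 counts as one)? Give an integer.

t0.Δ0 s1=1 s3=1 s0=1 s2=1 clk=0
t0.Δ1 s1=1 s3=1 s0=1 s2=1 clk=1
t0.Δ2 s1=1 s3=1 s0=1 s2=0 clk=1
t0.Δ3 s1=0 s3=1 s0=0 s2=0 clk=1
t0.Δ4 s1=0 s3=0 s0=0 s2=0 clk=1
t1.Δ0 s1=0 s3=0 s0=0 s2=0 clk=1
t1.Δ1 s1=0 s3=0 s0=0 s2=0 clk=0
t2.Δ0 s1=0 s3=0 s0=0 s2=0 clk=0
t2.Δ1 s1=0 s3=0 s0=0 s2=0 clk=1
t2.Δ2 s1=0 s3=0 s0=0 s2=1 clk=1
t2.Δ3 s1=0 s3=1 s0=1 s2=1 clk=1
t2.Δ4 s1=1 s3=1 s0=1 s2=1 clk=1
t3.Δ0 s1=1 s3=1 s0=1 s2=1 clk=1
t3.Δ1 s1=1 s3=1 s0=1 s2=1 clk=0
t4.Δ0 s1=1 s3=1 s0=1 s2=1 clk=0
t4.Δ1 s1=1 s3=1 s0=1 s2=1 clk=1
t4.Δ2 s1=1 s3=1 s0=1 s2=0 clk=1
t4.Δ3 s1=0 s3=1 s0=0 s2=0 clk=1
t4.Δ4 s1=0 s3=0 s0=0 s2=0 clk=1
t5.Δ0 s1=0 s3=0 s0=0 s2=0 clk=1
t5.Δ1 s1=0 s3=0 s0=0 s2=0 clk=0
t6.Δ0 s1=0 s3=0 s0=0 s2=0 clk=0
t6.Δ1 s1=0 s3=0 s0=0 s2=0 clk=1
t6.Δ2 s1=0 s3=0 s0=0 s2=1 clk=1
t6.Δ3 s1=0 s3=1 s0=1 s2=1 clk=1
t6.Δ4 s1=1 s3=1 s0=1 s2=1 clk=1
t7.Δ0 s1=1 s3=1 s0=1 s2=1 clk=1
t7.Δ1 s1=1 s3=1 s0=1 s2=1 clk=0
t8.Δ0 s1=1 s3=1 s0=1 s2=1 clk=0
t8.Δ1 s1=1 s3=1 s0=1 s2=1 clk=1
t8.Δ2 s1=1 s3=1 s0=1 s2=0 clk=1
t8.Δ3 s1=0 s3=1 s0=0 s2=0 clk=1
t8.Δ4 s1=0 s3=0 s0=0 s2=0 clk=1
t9.Δ0 s1=0 s3=0 s0=0 s2=0 clk=1
t9.Δ1 s1=0 s3=0 s0=0 s2=0 clk=0
t10.Δ0 s1=0 s3=0 s0=0 s2=0 clk=0
t10.Δ1 s1=0 s3=0 s0=0 s2=0 clk=1
t10.Δ2 s1=0 s3=0 s0=0 s2=1 clk=1
t10.Δ3 s1=0 s3=1 s0=1 s2=1 clk=1
t10.Δ4 s1=1 s3=1 s0=1 s2=1 clk=1
t11.Δ0 s1=1 s3=1 s0=1 s2=1 clk=1
t11.Δ1 s1=1 s3=1 s0=1 s2=1 clk=0
t12.Δ0 s1=1 s3=1 s0=1 s2=1 clk=0
t12.Δ1 s1=1 s3=1 s0=1 s2=1 clk=1
t12.Δ2 s1=1 s3=1 s0=1 s2=0 clk=1
t12.Δ3 s1=0 s3=1 s0=0 s2=0 clk=1
t12.Δ4 s1=0 s3=0 s0=0 s2=0 clk=1
t13.Δ0 s1=0 s3=0 s0=0 s2=0 clk=1
t13.Δ1 s1=0 s3=0 s0=0 s2=0 clk=0
t14.Δ0 s1=0 s3=0 s0=0 s2=0 clk=0
t14.Δ1 s1=0 s3=0 s0=0 s2=0 clk=1
t14.Δ2 s1=0 s3=0 s0=0 s2=1 clk=1
t14.Δ3 s1=0 s3=1 s0=1 s2=1 clk=1
t14.Δ4 s1=1 s3=1 s0=1 s2=1 clk=1
t15.Δ0 s1=1 s3=1 s0=1 s2=1 clk=1
t15.Δ1 s1=1 s3=1 s0=1 s2=1 clk=0
t16.Δ0 s1=1 s3=1 s0=1 s2=1 clk=0
t16.Δ1 s1=1 s3=1 s0=1 s2=1 clk=1
t16.Δ2 s1=1 s3=1 s0=1 s2=0 clk=1
t16.Δ3 s1=0 s3=1 s0=0 s2=0 clk=1
t16.Δ4 s1=0 s3=0 s0=0 s2=0 clk=1
t17.Δ0 s1=0 s3=0 s0=0 s2=0 clk=1
t17.Δ1 s1=0 s3=0 s0=0 s2=0 clk=0
t18.Δ0 s1=0 s3=0 s0=0 s2=0 clk=0
t18.Δ1 s1=0 s3=0 s0=0 s2=0 clk=1
t18.Δ2 s1=0 s3=0 s0=0 s2=1 clk=1
t18.Δ3 s1=0 s3=1 s0=1 s2=1 clk=1
t18.Δ4 s1=1 s3=1 s0=1 s2=1 clk=1
t19.Δ0 s1=1 s3=1 s0=1 s2=1 clk=1
t19.Δ1 s1=1 s3=1 s0=1 s2=1 clk=0

4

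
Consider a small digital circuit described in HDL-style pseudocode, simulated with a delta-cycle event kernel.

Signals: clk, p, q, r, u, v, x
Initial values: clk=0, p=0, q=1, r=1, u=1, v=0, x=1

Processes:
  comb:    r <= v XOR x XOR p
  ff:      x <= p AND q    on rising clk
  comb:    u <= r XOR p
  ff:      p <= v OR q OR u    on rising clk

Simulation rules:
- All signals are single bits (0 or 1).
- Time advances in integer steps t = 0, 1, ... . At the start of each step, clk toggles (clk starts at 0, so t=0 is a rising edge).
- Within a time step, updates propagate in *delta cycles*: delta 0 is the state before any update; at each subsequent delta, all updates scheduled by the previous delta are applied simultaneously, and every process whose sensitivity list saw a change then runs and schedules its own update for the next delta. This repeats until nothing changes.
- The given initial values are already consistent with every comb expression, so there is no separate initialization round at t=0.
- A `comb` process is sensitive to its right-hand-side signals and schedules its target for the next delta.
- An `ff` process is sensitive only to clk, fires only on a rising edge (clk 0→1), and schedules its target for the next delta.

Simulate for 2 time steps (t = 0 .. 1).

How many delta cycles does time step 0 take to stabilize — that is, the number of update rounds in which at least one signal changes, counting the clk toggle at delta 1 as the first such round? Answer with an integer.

3

t0.Δ0 clk=0 p=0 v=0 x=1 r=1 u=1 q=1
t0.Δ1 clk=1 p=0 v=0 x=1 r=1 u=1 q=1
t0.Δ2 clk=1 p=1 v=0 x=0 r=1 u=1 q=1
t0.Δ3 clk=1 p=1 v=0 x=0 r=1 u=0 q=1
t1.Δ0 clk=1 p=1 v=0 x=0 r=1 u=0 q=1
t1.Δ1 clk=0 p=1 v=0 x=0 r=1 u=0 q=1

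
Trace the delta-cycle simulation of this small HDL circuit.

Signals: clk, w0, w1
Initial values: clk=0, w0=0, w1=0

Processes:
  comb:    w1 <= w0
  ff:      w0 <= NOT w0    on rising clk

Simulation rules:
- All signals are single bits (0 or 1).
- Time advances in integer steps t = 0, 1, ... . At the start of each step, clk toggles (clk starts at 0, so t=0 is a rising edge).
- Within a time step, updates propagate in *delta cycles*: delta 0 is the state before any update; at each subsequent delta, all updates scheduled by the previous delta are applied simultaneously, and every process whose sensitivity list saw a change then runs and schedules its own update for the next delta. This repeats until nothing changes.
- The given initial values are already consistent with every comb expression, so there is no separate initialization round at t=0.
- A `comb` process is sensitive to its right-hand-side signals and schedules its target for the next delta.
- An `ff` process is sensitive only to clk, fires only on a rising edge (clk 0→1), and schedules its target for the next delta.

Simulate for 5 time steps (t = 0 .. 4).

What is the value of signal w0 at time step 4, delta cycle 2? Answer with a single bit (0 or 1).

1

t=0 Δ0: clk=0 w1=0 w0=0
  Δ1: clk:0→1
  Δ2: w0:0→1
  Δ3: w1:0→1
  (3Δ to stable)
t=1 Δ0: clk=1 w1=1 w0=1
  Δ1: clk:1→0
  (1Δ to stable)
t=2 Δ0: clk=0 w1=1 w0=1
  Δ1: clk:0→1
  Δ2: w0:1→0
  Δ3: w1:1→0
  (3Δ to stable)
t=3 Δ0: clk=1 w1=0 w0=0
  Δ1: clk:1→0
  (1Δ to stable)
t=4 Δ0: clk=0 w1=0 w0=0
  Δ1: clk:0→1
  Δ2: w0:0→1
  Δ3: w1:0→1
  (3Δ to stable)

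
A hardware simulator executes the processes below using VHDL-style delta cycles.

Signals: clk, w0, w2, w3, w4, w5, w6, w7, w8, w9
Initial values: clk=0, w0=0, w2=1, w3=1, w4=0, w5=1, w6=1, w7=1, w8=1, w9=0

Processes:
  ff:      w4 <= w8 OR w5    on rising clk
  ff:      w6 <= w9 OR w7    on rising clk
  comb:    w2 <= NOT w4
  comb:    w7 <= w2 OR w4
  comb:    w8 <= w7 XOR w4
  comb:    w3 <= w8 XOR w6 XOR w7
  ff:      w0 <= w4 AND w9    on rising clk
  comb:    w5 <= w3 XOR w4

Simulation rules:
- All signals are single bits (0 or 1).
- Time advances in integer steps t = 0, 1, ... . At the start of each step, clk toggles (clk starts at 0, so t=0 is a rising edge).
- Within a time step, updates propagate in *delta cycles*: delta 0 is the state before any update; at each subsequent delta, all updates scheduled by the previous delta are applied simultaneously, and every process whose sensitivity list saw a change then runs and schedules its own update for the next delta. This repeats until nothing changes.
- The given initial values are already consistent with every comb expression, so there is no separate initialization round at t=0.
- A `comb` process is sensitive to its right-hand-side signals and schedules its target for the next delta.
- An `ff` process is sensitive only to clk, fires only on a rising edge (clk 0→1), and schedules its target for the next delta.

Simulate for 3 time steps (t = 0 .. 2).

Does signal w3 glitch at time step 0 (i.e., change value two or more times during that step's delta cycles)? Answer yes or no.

[bits: w5,w3,w7,w0,clk,w4,w6,w9,w8,w2]
t=0: Δ0=1110001011 Δ1=1110101011 Δ2=1110111011 Δ3=0110111000 Δ4=0010111000 Δ5=1010111000 | 5Δ
t=1: Δ0=1010111000 Δ1=1010011000 | 1Δ
t=2: Δ0=1010011000 Δ1=1010111000 | 1Δ

no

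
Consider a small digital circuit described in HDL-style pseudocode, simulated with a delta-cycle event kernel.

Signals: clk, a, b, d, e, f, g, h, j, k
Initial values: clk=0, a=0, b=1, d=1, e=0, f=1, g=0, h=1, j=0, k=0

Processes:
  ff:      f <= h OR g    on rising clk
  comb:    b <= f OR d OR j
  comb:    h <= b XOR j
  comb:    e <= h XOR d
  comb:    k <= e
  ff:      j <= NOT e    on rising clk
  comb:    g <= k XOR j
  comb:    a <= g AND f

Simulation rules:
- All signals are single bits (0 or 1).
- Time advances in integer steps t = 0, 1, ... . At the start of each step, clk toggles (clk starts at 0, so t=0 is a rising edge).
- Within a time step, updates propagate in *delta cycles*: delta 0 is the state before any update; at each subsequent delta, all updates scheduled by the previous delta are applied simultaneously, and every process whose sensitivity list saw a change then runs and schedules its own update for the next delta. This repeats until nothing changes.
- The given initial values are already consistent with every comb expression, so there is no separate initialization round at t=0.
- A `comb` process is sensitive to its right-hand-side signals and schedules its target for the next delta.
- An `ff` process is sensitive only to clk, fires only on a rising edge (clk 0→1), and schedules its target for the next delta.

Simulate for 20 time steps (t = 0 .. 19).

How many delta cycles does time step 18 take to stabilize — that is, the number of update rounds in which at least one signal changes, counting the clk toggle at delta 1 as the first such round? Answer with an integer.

t0.Δ0 j=0 k=0 f=1 h=1 clk=0 e=0 g=0 a=0 b=1 d=1
t0.Δ1 j=0 k=0 f=1 h=1 clk=1 e=0 g=0 a=0 b=1 d=1
t0.Δ2 j=1 k=0 f=1 h=1 clk=1 e=0 g=0 a=0 b=1 d=1
t0.Δ3 j=1 k=0 f=1 h=0 clk=1 e=0 g=1 a=0 b=1 d=1
t0.Δ4 j=1 k=0 f=1 h=0 clk=1 e=1 g=1 a=1 b=1 d=1
t0.Δ5 j=1 k=1 f=1 h=0 clk=1 e=1 g=1 a=1 b=1 d=1
t0.Δ6 j=1 k=1 f=1 h=0 clk=1 e=1 g=0 a=1 b=1 d=1
t0.Δ7 j=1 k=1 f=1 h=0 clk=1 e=1 g=0 a=0 b=1 d=1
t1.Δ0 j=1 k=1 f=1 h=0 clk=1 e=1 g=0 a=0 b=1 d=1
t1.Δ1 j=1 k=1 f=1 h=0 clk=0 e=1 g=0 a=0 b=1 d=1
t2.Δ0 j=1 k=1 f=1 h=0 clk=0 e=1 g=0 a=0 b=1 d=1
t2.Δ1 j=1 k=1 f=1 h=0 clk=1 e=1 g=0 a=0 b=1 d=1
t2.Δ2 j=0 k=1 f=0 h=0 clk=1 e=1 g=0 a=0 b=1 d=1
t2.Δ3 j=0 k=1 f=0 h=1 clk=1 e=1 g=1 a=0 b=1 d=1
t2.Δ4 j=0 k=1 f=0 h=1 clk=1 e=0 g=1 a=0 b=1 d=1
t2.Δ5 j=0 k=0 f=0 h=1 clk=1 e=0 g=1 a=0 b=1 d=1
t2.Δ6 j=0 k=0 f=0 h=1 clk=1 e=0 g=0 a=0 b=1 d=1
t3.Δ0 j=0 k=0 f=0 h=1 clk=1 e=0 g=0 a=0 b=1 d=1
t3.Δ1 j=0 k=0 f=0 h=1 clk=0 e=0 g=0 a=0 b=1 d=1
t4.Δ0 j=0 k=0 f=0 h=1 clk=0 e=0 g=0 a=0 b=1 d=1
t4.Δ1 j=0 k=0 f=0 h=1 clk=1 e=0 g=0 a=0 b=1 d=1
t4.Δ2 j=1 k=0 f=1 h=1 clk=1 e=0 g=0 a=0 b=1 d=1
t4.Δ3 j=1 k=0 f=1 h=0 clk=1 e=0 g=1 a=0 b=1 d=1
t4.Δ4 j=1 k=0 f=1 h=0 clk=1 e=1 g=1 a=1 b=1 d=1
t4.Δ5 j=1 k=1 f=1 h=0 clk=1 e=1 g=1 a=1 b=1 d=1
t4.Δ6 j=1 k=1 f=1 h=0 clk=1 e=1 g=0 a=1 b=1 d=1
t4.Δ7 j=1 k=1 f=1 h=0 clk=1 e=1 g=0 a=0 b=1 d=1
t5.Δ0 j=1 k=1 f=1 h=0 clk=1 e=1 g=0 a=0 b=1 d=1
t5.Δ1 j=1 k=1 f=1 h=0 clk=0 e=1 g=0 a=0 b=1 d=1
t6.Δ0 j=1 k=1 f=1 h=0 clk=0 e=1 g=0 a=0 b=1 d=1
t6.Δ1 j=1 k=1 f=1 h=0 clk=1 e=1 g=0 a=0 b=1 d=1
t6.Δ2 j=0 k=1 f=0 h=0 clk=1 e=1 g=0 a=0 b=1 d=1
t6.Δ3 j=0 k=1 f=0 h=1 clk=1 e=1 g=1 a=0 b=1 d=1
t6.Δ4 j=0 k=1 f=0 h=1 clk=1 e=0 g=1 a=0 b=1 d=1
t6.Δ5 j=0 k=0 f=0 h=1 clk=1 e=0 g=1 a=0 b=1 d=1
t6.Δ6 j=0 k=0 f=0 h=1 clk=1 e=0 g=0 a=0 b=1 d=1
t7.Δ0 j=0 k=0 f=0 h=1 clk=1 e=0 g=0 a=0 b=1 d=1
t7.Δ1 j=0 k=0 f=0 h=1 clk=0 e=0 g=0 a=0 b=1 d=1
t8.Δ0 j=0 k=0 f=0 h=1 clk=0 e=0 g=0 a=0 b=1 d=1
t8.Δ1 j=0 k=0 f=0 h=1 clk=1 e=0 g=0 a=0 b=1 d=1
t8.Δ2 j=1 k=0 f=1 h=1 clk=1 e=0 g=0 a=0 b=1 d=1
t8.Δ3 j=1 k=0 f=1 h=0 clk=1 e=0 g=1 a=0 b=1 d=1
t8.Δ4 j=1 k=0 f=1 h=0 clk=1 e=1 g=1 a=1 b=1 d=1
t8.Δ5 j=1 k=1 f=1 h=0 clk=1 e=1 g=1 a=1 b=1 d=1
t8.Δ6 j=1 k=1 f=1 h=0 clk=1 e=1 g=0 a=1 b=1 d=1
t8.Δ7 j=1 k=1 f=1 h=0 clk=1 e=1 g=0 a=0 b=1 d=1
t9.Δ0 j=1 k=1 f=1 h=0 clk=1 e=1 g=0 a=0 b=1 d=1
t9.Δ1 j=1 k=1 f=1 h=0 clk=0 e=1 g=0 a=0 b=1 d=1
t10.Δ0 j=1 k=1 f=1 h=0 clk=0 e=1 g=0 a=0 b=1 d=1
t10.Δ1 j=1 k=1 f=1 h=0 clk=1 e=1 g=0 a=0 b=1 d=1
t10.Δ2 j=0 k=1 f=0 h=0 clk=1 e=1 g=0 a=0 b=1 d=1
t10.Δ3 j=0 k=1 f=0 h=1 clk=1 e=1 g=1 a=0 b=1 d=1
t10.Δ4 j=0 k=1 f=0 h=1 clk=1 e=0 g=1 a=0 b=1 d=1
t10.Δ5 j=0 k=0 f=0 h=1 clk=1 e=0 g=1 a=0 b=1 d=1
t10.Δ6 j=0 k=0 f=0 h=1 clk=1 e=0 g=0 a=0 b=1 d=1
t11.Δ0 j=0 k=0 f=0 h=1 clk=1 e=0 g=0 a=0 b=1 d=1
t11.Δ1 j=0 k=0 f=0 h=1 clk=0 e=0 g=0 a=0 b=1 d=1
t12.Δ0 j=0 k=0 f=0 h=1 clk=0 e=0 g=0 a=0 b=1 d=1
t12.Δ1 j=0 k=0 f=0 h=1 clk=1 e=0 g=0 a=0 b=1 d=1
t12.Δ2 j=1 k=0 f=1 h=1 clk=1 e=0 g=0 a=0 b=1 d=1
t12.Δ3 j=1 k=0 f=1 h=0 clk=1 e=0 g=1 a=0 b=1 d=1
t12.Δ4 j=1 k=0 f=1 h=0 clk=1 e=1 g=1 a=1 b=1 d=1
t12.Δ5 j=1 k=1 f=1 h=0 clk=1 e=1 g=1 a=1 b=1 d=1
t12.Δ6 j=1 k=1 f=1 h=0 clk=1 e=1 g=0 a=1 b=1 d=1
t12.Δ7 j=1 k=1 f=1 h=0 clk=1 e=1 g=0 a=0 b=1 d=1
t13.Δ0 j=1 k=1 f=1 h=0 clk=1 e=1 g=0 a=0 b=1 d=1
t13.Δ1 j=1 k=1 f=1 h=0 clk=0 e=1 g=0 a=0 b=1 d=1
t14.Δ0 j=1 k=1 f=1 h=0 clk=0 e=1 g=0 a=0 b=1 d=1
t14.Δ1 j=1 k=1 f=1 h=0 clk=1 e=1 g=0 a=0 b=1 d=1
t14.Δ2 j=0 k=1 f=0 h=0 clk=1 e=1 g=0 a=0 b=1 d=1
t14.Δ3 j=0 k=1 f=0 h=1 clk=1 e=1 g=1 a=0 b=1 d=1
t14.Δ4 j=0 k=1 f=0 h=1 clk=1 e=0 g=1 a=0 b=1 d=1
t14.Δ5 j=0 k=0 f=0 h=1 clk=1 e=0 g=1 a=0 b=1 d=1
t14.Δ6 j=0 k=0 f=0 h=1 clk=1 e=0 g=0 a=0 b=1 d=1
t15.Δ0 j=0 k=0 f=0 h=1 clk=1 e=0 g=0 a=0 b=1 d=1
t15.Δ1 j=0 k=0 f=0 h=1 clk=0 e=0 g=0 a=0 b=1 d=1
t16.Δ0 j=0 k=0 f=0 h=1 clk=0 e=0 g=0 a=0 b=1 d=1
t16.Δ1 j=0 k=0 f=0 h=1 clk=1 e=0 g=0 a=0 b=1 d=1
t16.Δ2 j=1 k=0 f=1 h=1 clk=1 e=0 g=0 a=0 b=1 d=1
t16.Δ3 j=1 k=0 f=1 h=0 clk=1 e=0 g=1 a=0 b=1 d=1
t16.Δ4 j=1 k=0 f=1 h=0 clk=1 e=1 g=1 a=1 b=1 d=1
t16.Δ5 j=1 k=1 f=1 h=0 clk=1 e=1 g=1 a=1 b=1 d=1
t16.Δ6 j=1 k=1 f=1 h=0 clk=1 e=1 g=0 a=1 b=1 d=1
t16.Δ7 j=1 k=1 f=1 h=0 clk=1 e=1 g=0 a=0 b=1 d=1
t17.Δ0 j=1 k=1 f=1 h=0 clk=1 e=1 g=0 a=0 b=1 d=1
t17.Δ1 j=1 k=1 f=1 h=0 clk=0 e=1 g=0 a=0 b=1 d=1
t18.Δ0 j=1 k=1 f=1 h=0 clk=0 e=1 g=0 a=0 b=1 d=1
t18.Δ1 j=1 k=1 f=1 h=0 clk=1 e=1 g=0 a=0 b=1 d=1
t18.Δ2 j=0 k=1 f=0 h=0 clk=1 e=1 g=0 a=0 b=1 d=1
t18.Δ3 j=0 k=1 f=0 h=1 clk=1 e=1 g=1 a=0 b=1 d=1
t18.Δ4 j=0 k=1 f=0 h=1 clk=1 e=0 g=1 a=0 b=1 d=1
t18.Δ5 j=0 k=0 f=0 h=1 clk=1 e=0 g=1 a=0 b=1 d=1
t18.Δ6 j=0 k=0 f=0 h=1 clk=1 e=0 g=0 a=0 b=1 d=1
t19.Δ0 j=0 k=0 f=0 h=1 clk=1 e=0 g=0 a=0 b=1 d=1
t19.Δ1 j=0 k=0 f=0 h=1 clk=0 e=0 g=0 a=0 b=1 d=1

6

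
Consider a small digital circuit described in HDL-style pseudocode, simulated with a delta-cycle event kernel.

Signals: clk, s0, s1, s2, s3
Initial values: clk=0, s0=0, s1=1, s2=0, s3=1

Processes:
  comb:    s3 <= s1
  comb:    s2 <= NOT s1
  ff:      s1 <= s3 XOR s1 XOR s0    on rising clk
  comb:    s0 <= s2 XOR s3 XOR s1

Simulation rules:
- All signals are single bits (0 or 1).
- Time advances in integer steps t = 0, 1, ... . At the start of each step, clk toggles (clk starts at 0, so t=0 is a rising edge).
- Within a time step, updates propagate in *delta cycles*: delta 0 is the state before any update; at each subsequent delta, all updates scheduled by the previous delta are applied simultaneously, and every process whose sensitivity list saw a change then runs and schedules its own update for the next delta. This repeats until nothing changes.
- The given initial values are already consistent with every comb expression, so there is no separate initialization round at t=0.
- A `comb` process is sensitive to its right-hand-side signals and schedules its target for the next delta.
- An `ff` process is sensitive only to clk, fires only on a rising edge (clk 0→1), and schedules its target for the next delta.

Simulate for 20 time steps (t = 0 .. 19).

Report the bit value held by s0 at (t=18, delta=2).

[bits: s0,clk,s2,s1,s3]
t=0: Δ0=00011 Δ1=01011 Δ2=01001 Δ3=11100 | 3Δ
t=1: Δ0=11100 Δ1=10100 | 1Δ
t=2: Δ0=10100 Δ1=11100 Δ2=11110 Δ3=01011 | 3Δ
t=3: Δ0=01011 Δ1=00011 | 1Δ
t=4: Δ0=00011 Δ1=01011 Δ2=01001 Δ3=11100 | 3Δ
t=5: Δ0=11100 Δ1=10100 | 1Δ
t=6: Δ0=10100 Δ1=11100 Δ2=11110 Δ3=01011 | 3Δ
t=7: Δ0=01011 Δ1=00011 | 1Δ
t=8: Δ0=00011 Δ1=01011 Δ2=01001 Δ3=11100 | 3Δ
t=9: Δ0=11100 Δ1=10100 | 1Δ
t=10: Δ0=10100 Δ1=11100 Δ2=11110 Δ3=01011 | 3Δ
t=11: Δ0=01011 Δ1=00011 | 1Δ
t=12: Δ0=00011 Δ1=01011 Δ2=01001 Δ3=11100 | 3Δ
t=13: Δ0=11100 Δ1=10100 | 1Δ
t=14: Δ0=10100 Δ1=11100 Δ2=11110 Δ3=01011 | 3Δ
t=15: Δ0=01011 Δ1=00011 | 1Δ
t=16: Δ0=00011 Δ1=01011 Δ2=01001 Δ3=11100 | 3Δ
t=17: Δ0=11100 Δ1=10100 | 1Δ
t=18: Δ0=10100 Δ1=11100 Δ2=11110 Δ3=01011 | 3Δ
t=19: Δ0=01011 Δ1=00011 | 1Δ

1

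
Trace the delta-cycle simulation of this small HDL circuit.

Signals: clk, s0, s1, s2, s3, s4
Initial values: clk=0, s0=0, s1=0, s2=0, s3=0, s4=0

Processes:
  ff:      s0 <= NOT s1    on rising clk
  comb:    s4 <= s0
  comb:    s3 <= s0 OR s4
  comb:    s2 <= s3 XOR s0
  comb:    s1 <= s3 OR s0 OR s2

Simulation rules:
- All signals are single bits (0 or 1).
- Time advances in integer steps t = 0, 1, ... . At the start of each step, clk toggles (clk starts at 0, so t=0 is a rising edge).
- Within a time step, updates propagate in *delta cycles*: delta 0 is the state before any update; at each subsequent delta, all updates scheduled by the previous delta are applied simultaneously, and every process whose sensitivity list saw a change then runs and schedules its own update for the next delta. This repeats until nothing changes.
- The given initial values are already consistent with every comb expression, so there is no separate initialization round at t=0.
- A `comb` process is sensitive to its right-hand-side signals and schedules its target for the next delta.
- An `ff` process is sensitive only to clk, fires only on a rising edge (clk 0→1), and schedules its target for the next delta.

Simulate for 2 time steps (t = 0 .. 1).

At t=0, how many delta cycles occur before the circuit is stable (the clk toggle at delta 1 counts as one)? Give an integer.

4

[bits: s3,s2,clk,s1,s0,s4]
t=0: Δ0=000000 Δ1=001000 Δ2=001010 Δ3=111111 Δ4=101111 | 4Δ
t=1: Δ0=101111 Δ1=100111 | 1Δ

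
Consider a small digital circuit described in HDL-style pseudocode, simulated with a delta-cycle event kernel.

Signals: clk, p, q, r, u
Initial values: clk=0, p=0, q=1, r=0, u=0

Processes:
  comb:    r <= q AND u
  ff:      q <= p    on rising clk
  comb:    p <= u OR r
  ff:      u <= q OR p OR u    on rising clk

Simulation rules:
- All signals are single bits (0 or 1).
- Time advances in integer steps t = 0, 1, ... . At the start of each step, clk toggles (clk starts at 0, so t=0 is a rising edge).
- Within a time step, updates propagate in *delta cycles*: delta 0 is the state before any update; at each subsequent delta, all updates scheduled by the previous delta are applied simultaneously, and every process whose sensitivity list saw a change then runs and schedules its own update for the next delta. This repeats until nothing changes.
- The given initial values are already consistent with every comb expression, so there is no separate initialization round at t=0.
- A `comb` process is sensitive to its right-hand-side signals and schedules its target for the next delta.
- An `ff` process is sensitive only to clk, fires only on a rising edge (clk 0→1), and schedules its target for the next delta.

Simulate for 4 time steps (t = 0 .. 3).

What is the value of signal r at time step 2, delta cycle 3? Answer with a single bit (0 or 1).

1

t=0 Δ0: r=0 u=0 p=0 clk=0 q=1
  Δ1: clk:0→1
  Δ2: u:0→1, q:1→0
  Δ3: p:0→1
  (3Δ to stable)
t=1 Δ0: r=0 u=1 p=1 clk=1 q=0
  Δ1: clk:1→0
  (1Δ to stable)
t=2 Δ0: r=0 u=1 p=1 clk=0 q=0
  Δ1: clk:0→1
  Δ2: q:0→1
  Δ3: r:0→1
  (3Δ to stable)
t=3 Δ0: r=1 u=1 p=1 clk=1 q=1
  Δ1: clk:1→0
  (1Δ to stable)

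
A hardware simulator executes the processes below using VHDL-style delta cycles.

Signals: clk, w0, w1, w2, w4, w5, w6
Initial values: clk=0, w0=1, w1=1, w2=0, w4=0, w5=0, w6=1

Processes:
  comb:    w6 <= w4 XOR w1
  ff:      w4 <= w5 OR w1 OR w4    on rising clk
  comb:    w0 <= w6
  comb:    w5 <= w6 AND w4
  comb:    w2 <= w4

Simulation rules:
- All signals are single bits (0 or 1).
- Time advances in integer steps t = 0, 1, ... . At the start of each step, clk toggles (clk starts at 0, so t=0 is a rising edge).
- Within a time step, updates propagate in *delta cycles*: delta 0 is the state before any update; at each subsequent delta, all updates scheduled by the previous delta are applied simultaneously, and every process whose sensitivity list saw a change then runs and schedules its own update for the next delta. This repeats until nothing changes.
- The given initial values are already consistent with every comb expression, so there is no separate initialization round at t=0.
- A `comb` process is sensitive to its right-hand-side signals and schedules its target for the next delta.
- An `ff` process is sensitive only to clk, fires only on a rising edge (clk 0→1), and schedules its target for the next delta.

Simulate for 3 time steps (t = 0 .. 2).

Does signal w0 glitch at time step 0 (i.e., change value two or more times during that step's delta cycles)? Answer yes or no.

no

t0.Δ0 w2=0 w0=1 w1=1 clk=0 w5=0 w4=0 w6=1
t0.Δ1 w2=0 w0=1 w1=1 clk=1 w5=0 w4=0 w6=1
t0.Δ2 w2=0 w0=1 w1=1 clk=1 w5=0 w4=1 w6=1
t0.Δ3 w2=1 w0=1 w1=1 clk=1 w5=1 w4=1 w6=0
t0.Δ4 w2=1 w0=0 w1=1 clk=1 w5=0 w4=1 w6=0
t1.Δ0 w2=1 w0=0 w1=1 clk=1 w5=0 w4=1 w6=0
t1.Δ1 w2=1 w0=0 w1=1 clk=0 w5=0 w4=1 w6=0
t2.Δ0 w2=1 w0=0 w1=1 clk=0 w5=0 w4=1 w6=0
t2.Δ1 w2=1 w0=0 w1=1 clk=1 w5=0 w4=1 w6=0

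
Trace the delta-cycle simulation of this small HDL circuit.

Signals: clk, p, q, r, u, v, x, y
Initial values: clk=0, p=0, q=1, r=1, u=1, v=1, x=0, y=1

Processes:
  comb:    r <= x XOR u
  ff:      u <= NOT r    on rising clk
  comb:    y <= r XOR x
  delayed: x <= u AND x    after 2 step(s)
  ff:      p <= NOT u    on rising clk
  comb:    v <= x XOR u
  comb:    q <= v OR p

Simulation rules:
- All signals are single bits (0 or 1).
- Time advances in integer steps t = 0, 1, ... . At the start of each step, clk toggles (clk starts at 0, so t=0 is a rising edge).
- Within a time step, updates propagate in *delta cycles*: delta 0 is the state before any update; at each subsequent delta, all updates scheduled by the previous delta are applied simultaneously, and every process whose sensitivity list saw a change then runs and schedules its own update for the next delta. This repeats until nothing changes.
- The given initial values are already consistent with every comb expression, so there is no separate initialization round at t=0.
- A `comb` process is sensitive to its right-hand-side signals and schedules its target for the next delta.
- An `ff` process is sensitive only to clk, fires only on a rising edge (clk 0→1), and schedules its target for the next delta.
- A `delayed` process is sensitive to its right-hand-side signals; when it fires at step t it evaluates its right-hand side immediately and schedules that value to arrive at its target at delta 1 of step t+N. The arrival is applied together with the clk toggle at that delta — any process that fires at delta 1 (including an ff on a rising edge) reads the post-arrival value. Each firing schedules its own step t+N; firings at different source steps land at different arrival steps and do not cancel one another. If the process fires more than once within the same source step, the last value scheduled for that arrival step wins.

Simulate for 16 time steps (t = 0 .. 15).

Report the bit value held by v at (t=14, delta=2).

0

t0.Δ0 r=1 y=1 q=1 p=0 u=1 v=1 clk=0 x=0
t0.Δ1 r=1 y=1 q=1 p=0 u=1 v=1 clk=1 x=0
t0.Δ2 r=1 y=1 q=1 p=0 u=0 v=1 clk=1 x=0
t0.Δ3 r=0 y=1 q=1 p=0 u=0 v=0 clk=1 x=0
t0.Δ4 r=0 y=0 q=0 p=0 u=0 v=0 clk=1 x=0
t1.Δ0 r=0 y=0 q=0 p=0 u=0 v=0 clk=1 x=0
t1.Δ1 r=0 y=0 q=0 p=0 u=0 v=0 clk=0 x=0
t2.Δ0 r=0 y=0 q=0 p=0 u=0 v=0 clk=0 x=0
t2.Δ1 r=0 y=0 q=0 p=0 u=0 v=0 clk=1 x=0
t2.Δ2 r=0 y=0 q=0 p=1 u=1 v=0 clk=1 x=0
t2.Δ3 r=1 y=0 q=1 p=1 u=1 v=1 clk=1 x=0
t2.Δ4 r=1 y=1 q=1 p=1 u=1 v=1 clk=1 x=0
t3.Δ0 r=1 y=1 q=1 p=1 u=1 v=1 clk=1 x=0
t3.Δ1 r=1 y=1 q=1 p=1 u=1 v=1 clk=0 x=0
t4.Δ0 r=1 y=1 q=1 p=1 u=1 v=1 clk=0 x=0
t4.Δ1 r=1 y=1 q=1 p=1 u=1 v=1 clk=1 x=0
t4.Δ2 r=1 y=1 q=1 p=0 u=0 v=1 clk=1 x=0
t4.Δ3 r=0 y=1 q=1 p=0 u=0 v=0 clk=1 x=0
t4.Δ4 r=0 y=0 q=0 p=0 u=0 v=0 clk=1 x=0
t5.Δ0 r=0 y=0 q=0 p=0 u=0 v=0 clk=1 x=0
t5.Δ1 r=0 y=0 q=0 p=0 u=0 v=0 clk=0 x=0
t6.Δ0 r=0 y=0 q=0 p=0 u=0 v=0 clk=0 x=0
t6.Δ1 r=0 y=0 q=0 p=0 u=0 v=0 clk=1 x=0
t6.Δ2 r=0 y=0 q=0 p=1 u=1 v=0 clk=1 x=0
t6.Δ3 r=1 y=0 q=1 p=1 u=1 v=1 clk=1 x=0
t6.Δ4 r=1 y=1 q=1 p=1 u=1 v=1 clk=1 x=0
t7.Δ0 r=1 y=1 q=1 p=1 u=1 v=1 clk=1 x=0
t7.Δ1 r=1 y=1 q=1 p=1 u=1 v=1 clk=0 x=0
t8.Δ0 r=1 y=1 q=1 p=1 u=1 v=1 clk=0 x=0
t8.Δ1 r=1 y=1 q=1 p=1 u=1 v=1 clk=1 x=0
t8.Δ2 r=1 y=1 q=1 p=0 u=0 v=1 clk=1 x=0
t8.Δ3 r=0 y=1 q=1 p=0 u=0 v=0 clk=1 x=0
t8.Δ4 r=0 y=0 q=0 p=0 u=0 v=0 clk=1 x=0
t9.Δ0 r=0 y=0 q=0 p=0 u=0 v=0 clk=1 x=0
t9.Δ1 r=0 y=0 q=0 p=0 u=0 v=0 clk=0 x=0
t10.Δ0 r=0 y=0 q=0 p=0 u=0 v=0 clk=0 x=0
t10.Δ1 r=0 y=0 q=0 p=0 u=0 v=0 clk=1 x=0
t10.Δ2 r=0 y=0 q=0 p=1 u=1 v=0 clk=1 x=0
t10.Δ3 r=1 y=0 q=1 p=1 u=1 v=1 clk=1 x=0
t10.Δ4 r=1 y=1 q=1 p=1 u=1 v=1 clk=1 x=0
t11.Δ0 r=1 y=1 q=1 p=1 u=1 v=1 clk=1 x=0
t11.Δ1 r=1 y=1 q=1 p=1 u=1 v=1 clk=0 x=0
t12.Δ0 r=1 y=1 q=1 p=1 u=1 v=1 clk=0 x=0
t12.Δ1 r=1 y=1 q=1 p=1 u=1 v=1 clk=1 x=0
t12.Δ2 r=1 y=1 q=1 p=0 u=0 v=1 clk=1 x=0
t12.Δ3 r=0 y=1 q=1 p=0 u=0 v=0 clk=1 x=0
t12.Δ4 r=0 y=0 q=0 p=0 u=0 v=0 clk=1 x=0
t13.Δ0 r=0 y=0 q=0 p=0 u=0 v=0 clk=1 x=0
t13.Δ1 r=0 y=0 q=0 p=0 u=0 v=0 clk=0 x=0
t14.Δ0 r=0 y=0 q=0 p=0 u=0 v=0 clk=0 x=0
t14.Δ1 r=0 y=0 q=0 p=0 u=0 v=0 clk=1 x=0
t14.Δ2 r=0 y=0 q=0 p=1 u=1 v=0 clk=1 x=0
t14.Δ3 r=1 y=0 q=1 p=1 u=1 v=1 clk=1 x=0
t14.Δ4 r=1 y=1 q=1 p=1 u=1 v=1 clk=1 x=0
t15.Δ0 r=1 y=1 q=1 p=1 u=1 v=1 clk=1 x=0
t15.Δ1 r=1 y=1 q=1 p=1 u=1 v=1 clk=0 x=0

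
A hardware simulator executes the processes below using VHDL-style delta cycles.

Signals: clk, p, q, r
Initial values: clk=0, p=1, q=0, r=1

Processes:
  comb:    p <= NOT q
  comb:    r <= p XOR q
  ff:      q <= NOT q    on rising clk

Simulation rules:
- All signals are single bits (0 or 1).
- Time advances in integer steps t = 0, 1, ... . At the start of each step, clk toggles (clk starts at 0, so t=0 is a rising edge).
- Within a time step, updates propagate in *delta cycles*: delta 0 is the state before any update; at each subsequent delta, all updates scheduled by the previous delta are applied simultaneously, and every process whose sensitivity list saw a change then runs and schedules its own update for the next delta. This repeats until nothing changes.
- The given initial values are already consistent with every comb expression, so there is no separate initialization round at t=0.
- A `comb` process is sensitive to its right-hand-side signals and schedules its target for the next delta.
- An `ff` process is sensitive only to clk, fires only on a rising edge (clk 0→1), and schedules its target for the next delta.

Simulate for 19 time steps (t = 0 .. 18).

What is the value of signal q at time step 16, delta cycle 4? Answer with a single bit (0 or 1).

1

[bits: clk,r,q,p]
t=0: Δ0=0101 Δ1=1101 Δ2=1111 Δ3=1010 Δ4=1110 | 4Δ
t=1: Δ0=1110 Δ1=0110 | 1Δ
t=2: Δ0=0110 Δ1=1110 Δ2=1100 Δ3=1001 Δ4=1101 | 4Δ
t=3: Δ0=1101 Δ1=0101 | 1Δ
t=4: Δ0=0101 Δ1=1101 Δ2=1111 Δ3=1010 Δ4=1110 | 4Δ
t=5: Δ0=1110 Δ1=0110 | 1Δ
t=6: Δ0=0110 Δ1=1110 Δ2=1100 Δ3=1001 Δ4=1101 | 4Δ
t=7: Δ0=1101 Δ1=0101 | 1Δ
t=8: Δ0=0101 Δ1=1101 Δ2=1111 Δ3=1010 Δ4=1110 | 4Δ
t=9: Δ0=1110 Δ1=0110 | 1Δ
t=10: Δ0=0110 Δ1=1110 Δ2=1100 Δ3=1001 Δ4=1101 | 4Δ
t=11: Δ0=1101 Δ1=0101 | 1Δ
t=12: Δ0=0101 Δ1=1101 Δ2=1111 Δ3=1010 Δ4=1110 | 4Δ
t=13: Δ0=1110 Δ1=0110 | 1Δ
t=14: Δ0=0110 Δ1=1110 Δ2=1100 Δ3=1001 Δ4=1101 | 4Δ
t=15: Δ0=1101 Δ1=0101 | 1Δ
t=16: Δ0=0101 Δ1=1101 Δ2=1111 Δ3=1010 Δ4=1110 | 4Δ
t=17: Δ0=1110 Δ1=0110 | 1Δ
t=18: Δ0=0110 Δ1=1110 Δ2=1100 Δ3=1001 Δ4=1101 | 4Δ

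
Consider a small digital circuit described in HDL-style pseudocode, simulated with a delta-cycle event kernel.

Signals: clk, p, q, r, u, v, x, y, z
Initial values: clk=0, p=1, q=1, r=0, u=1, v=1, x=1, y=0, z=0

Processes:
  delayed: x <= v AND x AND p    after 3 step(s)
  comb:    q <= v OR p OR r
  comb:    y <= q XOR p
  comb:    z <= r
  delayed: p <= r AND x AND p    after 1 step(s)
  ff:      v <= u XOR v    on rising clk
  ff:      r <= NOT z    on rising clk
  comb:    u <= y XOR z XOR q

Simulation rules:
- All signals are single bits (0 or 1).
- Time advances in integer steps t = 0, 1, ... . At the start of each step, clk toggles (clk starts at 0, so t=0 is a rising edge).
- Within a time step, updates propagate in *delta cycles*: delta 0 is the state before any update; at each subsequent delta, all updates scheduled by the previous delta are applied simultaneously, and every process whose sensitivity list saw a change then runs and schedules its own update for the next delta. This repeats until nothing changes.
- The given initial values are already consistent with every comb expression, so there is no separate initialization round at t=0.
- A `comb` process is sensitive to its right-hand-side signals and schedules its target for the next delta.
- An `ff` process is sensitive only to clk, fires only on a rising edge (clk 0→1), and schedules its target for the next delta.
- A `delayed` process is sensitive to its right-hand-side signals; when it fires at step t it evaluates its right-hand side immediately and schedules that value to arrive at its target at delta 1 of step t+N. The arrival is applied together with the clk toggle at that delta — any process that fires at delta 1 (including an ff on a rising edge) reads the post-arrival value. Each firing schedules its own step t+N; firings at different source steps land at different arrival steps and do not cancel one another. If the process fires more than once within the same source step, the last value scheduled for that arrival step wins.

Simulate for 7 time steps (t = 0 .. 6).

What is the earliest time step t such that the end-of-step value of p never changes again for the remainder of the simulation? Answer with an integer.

3

t=0 Δ0: clk=0 q=1 y=0 z=0 v=1 x=1 r=0 p=1 u=1
  Δ1: clk:0→1
  Δ2: v:1→0, r:0→1
  Δ3: z:0→1
  Δ4: u:1→0
  (4Δ to stable)
t=1 Δ0: clk=1 q=1 y=0 z=1 v=0 x=1 r=1 p=1 u=0
  Δ1: clk:1→0
  (1Δ to stable)
t=2 Δ0: clk=0 q=1 y=0 z=1 v=0 x=1 r=1 p=1 u=0
  Δ1: clk:0→1
  Δ2: r:1→0
  Δ3: z:1→0
  Δ4: u:0→1
  (4Δ to stable)
t=3 Δ0: clk=1 q=1 y=0 z=0 v=0 x=1 r=0 p=1 u=1
  Δ1: clk:1→0, x:1→0, p:1→0
  Δ2: q:1→0, y:0→1
  Δ3: y:1→0
  Δ4: u:1→0
  (4Δ to stable)
t=4 Δ0: clk=0 q=0 y=0 z=0 v=0 x=0 r=0 p=0 u=0
  Δ1: clk:0→1
  Δ2: r:0→1
  Δ3: q:0→1, z:0→1
  Δ4: y:0→1
  Δ5: u:0→1
  (5Δ to stable)
t=5 Δ0: clk=1 q=1 y=1 z=1 v=0 x=0 r=1 p=0 u=1
  Δ1: clk:1→0
  (1Δ to stable)
t=6 Δ0: clk=0 q=1 y=1 z=1 v=0 x=0 r=1 p=0 u=1
  Δ1: clk:0→1
  Δ2: v:0→1, r:1→0
  Δ3: z:1→0
  Δ4: u:1→0
  (4Δ to stable)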